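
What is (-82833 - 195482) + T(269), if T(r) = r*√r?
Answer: -278315 + 269*√269 ≈ -2.7390e+5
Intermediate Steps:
T(r) = r^(3/2)
(-82833 - 195482) + T(269) = (-82833 - 195482) + 269^(3/2) = -278315 + 269*√269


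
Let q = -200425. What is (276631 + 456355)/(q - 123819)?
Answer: -366493/162122 ≈ -2.2606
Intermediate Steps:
(276631 + 456355)/(q - 123819) = (276631 + 456355)/(-200425 - 123819) = 732986/(-324244) = 732986*(-1/324244) = -366493/162122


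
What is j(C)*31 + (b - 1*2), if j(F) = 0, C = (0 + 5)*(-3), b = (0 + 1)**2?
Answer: -1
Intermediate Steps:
b = 1 (b = 1**2 = 1)
C = -15 (C = 5*(-3) = -15)
j(C)*31 + (b - 1*2) = 0*31 + (1 - 1*2) = 0 + (1 - 2) = 0 - 1 = -1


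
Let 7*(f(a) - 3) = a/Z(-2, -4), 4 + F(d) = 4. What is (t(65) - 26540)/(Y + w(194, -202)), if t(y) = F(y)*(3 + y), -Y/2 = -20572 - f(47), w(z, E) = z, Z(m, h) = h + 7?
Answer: -278670/434159 ≈ -0.64186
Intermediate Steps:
Z(m, h) = 7 + h
F(d) = 0 (F(d) = -4 + 4 = 0)
f(a) = 3 + a/21 (f(a) = 3 + (a/(7 - 4))/7 = 3 + (a/3)/7 = 3 + a/21)
Y = 864244/21 (Y = -2*(-20572 - (3 + (1/21)*47)) = -2*(-20572 - (3 + 47/21)) = -2*(-20572 - 1*110/21) = -2*(-20572 - 110/21) = -2*(-432122/21) = 864244/21 ≈ 41155.)
t(y) = 0 (t(y) = 0*(3 + y) = 0)
(t(65) - 26540)/(Y + w(194, -202)) = (0 - 26540)/(864244/21 + 194) = -26540/868318/21 = -26540*21/868318 = -278670/434159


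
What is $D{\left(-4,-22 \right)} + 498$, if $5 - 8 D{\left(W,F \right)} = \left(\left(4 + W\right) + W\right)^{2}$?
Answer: $\frac{3973}{8} \approx 496.63$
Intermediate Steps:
$D{\left(W,F \right)} = \frac{5}{8} - \frac{\left(4 + 2 W\right)^{2}}{8}$ ($D{\left(W,F \right)} = \frac{5}{8} - \frac{\left(\left(4 + W\right) + W\right)^{2}}{8} = \frac{5}{8} - \frac{\left(4 + 2 W\right)^{2}}{8}$)
$D{\left(-4,-22 \right)} + 498 = \left(\frac{5}{8} - \frac{\left(2 - 4\right)^{2}}{2}\right) + 498 = \left(\frac{5}{8} - \frac{\left(-2\right)^{2}}{2}\right) + 498 = \left(\frac{5}{8} - 2\right) + 498 = - \frac{11}{8} + 498 = \frac{3973}{8}$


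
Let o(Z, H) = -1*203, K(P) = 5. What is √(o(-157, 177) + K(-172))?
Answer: 3*I*√22 ≈ 14.071*I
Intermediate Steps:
o(Z, H) = -203
√(o(-157, 177) + K(-172)) = √(-203 + 5) = √(-198) = 3*I*√22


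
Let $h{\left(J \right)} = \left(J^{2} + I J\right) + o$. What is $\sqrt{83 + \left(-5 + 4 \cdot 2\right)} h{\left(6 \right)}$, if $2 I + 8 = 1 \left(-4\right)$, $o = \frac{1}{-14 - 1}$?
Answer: $- \frac{\sqrt{86}}{15} \approx -0.61824$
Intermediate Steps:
$o = - \frac{1}{15}$ ($o = \frac{1}{-15} = - \frac{1}{15} \approx -0.066667$)
$I = -6$ ($I = -4 + \frac{1 \left(-4\right)}{2} = -4 + \frac{1}{2} \left(-4\right) = -4 - 2 = -6$)
$h{\left(J \right)} = - \frac{1}{15} + J^{2} - 6 J$ ($h{\left(J \right)} = \left(J^{2} - 6 J\right) - \frac{1}{15} = - \frac{1}{15} + J^{2} - 6 J$)
$\sqrt{83 + \left(-5 + 4 \cdot 2\right)} h{\left(6 \right)} = \sqrt{83 + \left(-5 + 4 \cdot 2\right)} \left(- \frac{1}{15} + 6^{2} - 36\right) = \sqrt{83 + \left(-5 + 8\right)} \left(- \frac{1}{15} + 36 - 36\right) = \sqrt{83 + 3} \left(- \frac{1}{15}\right) = \sqrt{86} \left(- \frac{1}{15}\right) = - \frac{\sqrt{86}}{15}$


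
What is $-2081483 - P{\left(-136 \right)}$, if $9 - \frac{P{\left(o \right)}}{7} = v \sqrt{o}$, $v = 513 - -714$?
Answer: $-2081546 + 17178 i \sqrt{34} \approx -2.0815 \cdot 10^{6} + 1.0016 \cdot 10^{5} i$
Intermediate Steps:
$v = 1227$ ($v = 513 + 714 = 1227$)
$P{\left(o \right)} = 63 - 8589 \sqrt{o}$ ($P{\left(o \right)} = 63 - 7 \cdot 1227 \sqrt{o} = 63 - 8589 \sqrt{o}$)
$-2081483 - P{\left(-136 \right)} = -2081483 - \left(63 - 8589 \sqrt{-136}\right) = -2081483 - \left(63 - 8589 \cdot 2 i \sqrt{34}\right) = -2081483 - \left(63 - 17178 i \sqrt{34}\right) = -2081546 + 17178 i \sqrt{34}$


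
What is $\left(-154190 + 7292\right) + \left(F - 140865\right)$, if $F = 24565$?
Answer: $-263198$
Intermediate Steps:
$\left(-154190 + 7292\right) + \left(F - 140865\right) = \left(-154190 + 7292\right) + \left(24565 - 140865\right) = -146898 + \left(24565 - 140865\right) = -146898 - 116300 = -263198$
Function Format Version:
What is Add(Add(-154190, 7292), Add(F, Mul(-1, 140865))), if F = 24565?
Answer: -263198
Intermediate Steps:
Add(Add(-154190, 7292), Add(F, Mul(-1, 140865))) = Add(Add(-154190, 7292), Add(24565, Mul(-1, 140865))) = Add(-146898, Add(24565, -140865)) = Add(-146898, -116300) = -263198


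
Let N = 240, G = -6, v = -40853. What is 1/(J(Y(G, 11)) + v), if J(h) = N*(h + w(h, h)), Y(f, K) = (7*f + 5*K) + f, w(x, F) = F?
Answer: -1/37493 ≈ -2.6672e-5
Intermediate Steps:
Y(f, K) = 5*K + 8*f (Y(f, K) = (5*K + 7*f) + f = 5*K + 8*f)
J(h) = 480*h (J(h) = 240*(h + h) = 240*(2*h) = 480*h)
1/(J(Y(G, 11)) + v) = 1/(480*(5*11 + 8*(-6)) - 40853) = 1/(480*(55 - 48) - 40853) = 1/(480*7 - 40853) = 1/(3360 - 40853) = 1/(-37493) = -1/37493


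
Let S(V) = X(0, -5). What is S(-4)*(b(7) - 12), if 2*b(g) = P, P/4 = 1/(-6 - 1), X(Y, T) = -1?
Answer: 86/7 ≈ 12.286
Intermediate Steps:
P = -4/7 (P = 4/(-6 - 1) = 4/(-7) = 4*(-1/7) = -4/7 ≈ -0.57143)
S(V) = -1
b(g) = -2/7 (b(g) = (1/2)*(-4/7) = -2/7)
S(-4)*(b(7) - 12) = -(-2/7 - 12) = -1*(-86/7) = 86/7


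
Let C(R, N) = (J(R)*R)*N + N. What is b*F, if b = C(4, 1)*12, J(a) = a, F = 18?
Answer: 3672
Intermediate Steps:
C(R, N) = N + N*R**2 (C(R, N) = (R*R)*N + N = R**2*N + N = N*R**2 + N = N + N*R**2)
b = 204 (b = (1*(1 + 4**2))*12 = (1*(1 + 16))*12 = (1*17)*12 = 17*12 = 204)
b*F = 204*18 = 3672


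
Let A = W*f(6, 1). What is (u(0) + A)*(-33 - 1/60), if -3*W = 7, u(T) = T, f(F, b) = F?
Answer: 13867/30 ≈ 462.23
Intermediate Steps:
W = -7/3 (W = -1/3*7 = -7/3 ≈ -2.3333)
A = -14 (A = -7/3*6 = -14)
(u(0) + A)*(-33 - 1/60) = (0 - 14)*(-33 - 1/60) = -14*(-33 - 1*1/60) = -14*(-33 - 1/60) = -14*(-1981/60) = 13867/30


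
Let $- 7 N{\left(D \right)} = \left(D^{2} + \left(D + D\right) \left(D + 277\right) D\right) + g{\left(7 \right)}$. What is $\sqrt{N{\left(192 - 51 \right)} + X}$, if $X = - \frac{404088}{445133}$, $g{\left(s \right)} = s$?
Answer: $\frac{2 i \sqrt{5770077740321846497}}{3115931} \approx 1541.8 i$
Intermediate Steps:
$X = - \frac{404088}{445133}$ ($X = \left(-404088\right) \frac{1}{445133} = - \frac{404088}{445133} \approx -0.90779$)
$N{\left(D \right)} = -1 - \frac{D^{2}}{7} - \frac{2 D^{2} \left(277 + D\right)}{7}$ ($N{\left(D \right)} = - \frac{\left(D^{2} + \left(D + D\right) \left(D + 277\right) D\right) + 7}{7} = - \frac{\left(D^{2} + 2 D \left(277 + D\right) D\right) + 7}{7} = - \frac{\left(D^{2} + 2 D^{2} \left(277 + D\right)\right) + 7}{7} = - \frac{7 + D^{2} + 2 D^{2} \left(277 + D\right)}{7} = -1 - \frac{D^{2}}{7} - \frac{2 D^{2} \left(277 + D\right)}{7}$)
$\sqrt{N{\left(192 - 51 \right)} + X} = \sqrt{\left(-1 - \frac{555 \left(192 - 51\right)^{2}}{7} - \frac{2 \left(192 - 51\right)^{3}}{7}\right) - \frac{404088}{445133}} = \sqrt{\left(-1 - \frac{555 \cdot 141^{2}}{7} - \frac{2 \cdot 141^{3}}{7}\right) - \frac{404088}{445133}} = \sqrt{\left(-1 - \frac{11033955}{7} - \frac{5606442}{7}\right) - \frac{404088}{445133}} = \sqrt{- \frac{16640404}{7} - \frac{404088}{445133}} = \sqrt{- \frac{7407195782348}{3115931}} = \frac{2 i \sqrt{5770077740321846497}}{3115931}$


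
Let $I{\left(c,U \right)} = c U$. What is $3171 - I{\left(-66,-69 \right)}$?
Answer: $-1383$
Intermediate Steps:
$I{\left(c,U \right)} = U c$
$3171 - I{\left(-66,-69 \right)} = 3171 - \left(-69\right) \left(-66\right) = 3171 - 4554 = -1383$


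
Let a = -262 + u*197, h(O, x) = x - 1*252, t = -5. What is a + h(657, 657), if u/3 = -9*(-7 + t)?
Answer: 63971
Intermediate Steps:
u = 324 (u = 3*(-9*(-7 - 5)) = 3*(-9*(-12)) = 3*108 = 324)
h(O, x) = -252 + x (h(O, x) = x - 252 = -252 + x)
a = 63566 (a = -262 + 324*197 = -262 + 63828 = 63566)
a + h(657, 657) = 63566 + (-252 + 657) = 63566 + 405 = 63971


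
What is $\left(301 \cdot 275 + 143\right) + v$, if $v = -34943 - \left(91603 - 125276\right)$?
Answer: $81648$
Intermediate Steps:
$v = -1270$ ($v = -34943 - -33673 = -34943 + 33673 = -1270$)
$\left(301 \cdot 275 + 143\right) + v = \left(301 \cdot 275 + 143\right) - 1270 = \left(82775 + 143\right) - 1270 = 82918 - 1270 = 81648$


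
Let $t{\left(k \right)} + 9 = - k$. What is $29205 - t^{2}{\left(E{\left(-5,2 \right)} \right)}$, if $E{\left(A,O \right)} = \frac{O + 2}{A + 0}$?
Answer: $\frac{728444}{25} \approx 29138.0$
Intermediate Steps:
$E{\left(A,O \right)} = \frac{2 + O}{A}$
$t{\left(k \right)} = -9 - k$
$29205 - t^{2}{\left(E{\left(-5,2 \right)} \right)} = 29205 - \left(-9 - \frac{2 + 2}{-5}\right)^{2} = 29205 - \left(-9 - \left(- \frac{1}{5}\right) 4\right)^{2} = 29205 - \left(-9 - - \frac{4}{5}\right)^{2} = 29205 - \left(-9 + \frac{4}{5}\right)^{2} = 29205 - \left(- \frac{41}{5}\right)^{2} = 29205 - \frac{1681}{25} = \frac{728444}{25}$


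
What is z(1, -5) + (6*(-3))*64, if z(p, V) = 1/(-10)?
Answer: -11521/10 ≈ -1152.1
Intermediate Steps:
z(p, V) = -⅒
z(1, -5) + (6*(-3))*64 = -⅒ + (6*(-3))*64 = -⅒ - 18*64 = -⅒ - 1152 = -11521/10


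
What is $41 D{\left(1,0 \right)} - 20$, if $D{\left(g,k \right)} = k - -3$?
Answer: $103$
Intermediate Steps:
$D{\left(g,k \right)} = 3 + k$ ($D{\left(g,k \right)} = k + 3 = 3 + k$)
$41 D{\left(1,0 \right)} - 20 = 41 \left(3 + 0\right) - 20 = 41 \cdot 3 - 20 = 123 - 20 = 103$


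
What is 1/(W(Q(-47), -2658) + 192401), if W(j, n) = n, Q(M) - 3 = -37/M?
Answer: 1/189743 ≈ 5.2703e-6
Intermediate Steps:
Q(M) = 3 - 37/M
1/(W(Q(-47), -2658) + 192401) = 1/(-2658 + 192401) = 1/189743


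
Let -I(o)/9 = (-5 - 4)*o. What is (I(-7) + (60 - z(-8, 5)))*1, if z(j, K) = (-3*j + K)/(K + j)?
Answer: -1492/3 ≈ -497.33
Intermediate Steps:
I(o) = 81*o (I(o) = -9*(-5 - 4)*o = -(-81)*o = 81*o)
z(j, K) = (K - 3*j)/(K + j)
(I(-7) + (60 - z(-8, 5)))*1 = (81*(-7) + (60 - (5 - 3*(-8))/(5 - 8)))*1 = (-567 + (60 - (5 + 24)/(-3)))*1 = (-567 + (60 - (-1)*29/3))*1 = (-567 + (60 - 1*(-29/3)))*1 = (-567 + (60 + 29/3))*1 = (-567 + 209/3)*1 = -1492/3*1 = -1492/3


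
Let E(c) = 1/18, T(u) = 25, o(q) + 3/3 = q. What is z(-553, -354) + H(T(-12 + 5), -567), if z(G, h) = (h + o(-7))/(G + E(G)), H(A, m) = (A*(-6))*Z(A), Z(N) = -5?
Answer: 7471266/9953 ≈ 750.65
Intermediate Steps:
o(q) = -1 + q
H(A, m) = 30*A (H(A, m) = (A*(-6))*(-5) = -6*A*(-5) = 30*A)
E(c) = 1/18
z(G, h) = (-8 + h)/(1/18 + G) (z(G, h) = (h + (-1 - 7))/(G + 1/18) = (h - 8)/(1/18 + G) = (-8 + h)/(1/18 + G))
z(-553, -354) + H(T(-12 + 5), -567) = 18*(-8 - 354)/(1 + 18*(-553)) + 30*25 = 18*(-362)/(1 - 9954) + 750 = 18*(-362)/(-9953) + 750 = 18*(-1/9953)*(-362) + 750 = 6516/9953 + 750 = 7471266/9953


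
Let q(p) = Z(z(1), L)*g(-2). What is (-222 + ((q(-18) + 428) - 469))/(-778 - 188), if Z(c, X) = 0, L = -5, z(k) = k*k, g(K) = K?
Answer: 263/966 ≈ 0.27226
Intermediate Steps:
z(k) = k²
q(p) = 0 (q(p) = 0*(-2) = 0)
(-222 + ((q(-18) + 428) - 469))/(-778 - 188) = (-222 + ((0 + 428) - 469))/(-778 - 188) = (-222 + (428 - 469))/(-966) = -(-222 - 41)/966 = -1/966*(-263) = 263/966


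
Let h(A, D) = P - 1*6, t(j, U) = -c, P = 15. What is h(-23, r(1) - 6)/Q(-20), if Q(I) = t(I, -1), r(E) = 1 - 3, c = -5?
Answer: 9/5 ≈ 1.8000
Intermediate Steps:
r(E) = -2
t(j, U) = 5 (t(j, U) = -1*(-5) = 5)
Q(I) = 5
h(A, D) = 9 (h(A, D) = 15 - 1*6 = 15 - 6 = 9)
h(-23, r(1) - 6)/Q(-20) = 9/5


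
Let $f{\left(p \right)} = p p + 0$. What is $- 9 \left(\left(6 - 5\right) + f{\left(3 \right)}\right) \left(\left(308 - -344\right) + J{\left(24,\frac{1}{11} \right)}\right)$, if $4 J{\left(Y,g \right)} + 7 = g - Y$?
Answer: $- \frac{637830}{11} \approx -57985.0$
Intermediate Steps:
$f{\left(p \right)} = p^{2}$ ($f{\left(p \right)} = p^{2} + 0 = p^{2}$)
$J{\left(Y,g \right)} = - \frac{7}{4} - \frac{Y}{4} + \frac{g}{4}$ ($J{\left(Y,g \right)} = - \frac{7}{4} + \frac{g - Y}{4} = - \frac{7}{4} - \left(- \frac{g}{4} + \frac{Y}{4}\right) = - \frac{7}{4} - \frac{Y}{4} + \frac{g}{4}$)
$- 9 \left(\left(6 - 5\right) + f{\left(3 \right)}\right) \left(\left(308 - -344\right) + J{\left(24,\frac{1}{11} \right)}\right) = - 9 \left(\left(6 - 5\right) + 3^{2}\right) \left(\left(308 - -344\right) - \left(\frac{31}{4} - \frac{1}{44}\right)\right) = - 9 \left(1 + 9\right) \left(\left(308 + 344\right) - \frac{85}{11}\right) = \left(-9\right) 10 \left(652 - \frac{85}{11}\right) = - 90 \left(652 - \frac{85}{11}\right) = \left(-90\right) \frac{7087}{11} = - \frac{637830}{11}$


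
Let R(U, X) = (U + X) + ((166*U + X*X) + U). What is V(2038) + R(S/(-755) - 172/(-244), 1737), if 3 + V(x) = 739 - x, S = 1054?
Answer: 138970404948/46055 ≈ 3.0175e+6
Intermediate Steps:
R(U, X) = X + X**2 + 168*U (R(U, X) = (U + X) + ((166*U + X**2) + U) = (U + X) + ((X**2 + 166*U) + U) = (U + X) + (X**2 + 167*U) = X + X**2 + 168*U)
V(x) = 736 - x (V(x) = -3 + (739 - x) = 736 - x)
V(2038) + R(S/(-755) - 172/(-244), 1737) = (736 - 1*2038) + (1737 + 1737**2 + 168*(1054/(-755) - 172/(-244))) = (736 - 2038) + (1737 + 3017169 + 168*(1054*(-1/755) - 172*(-1/244))) = -1302 + (1737 + 3017169 + 168*(-1054/755 + 43/61)) = -1302 + (1737 + 3017169 + 168*(-31829/46055)) = -1302 + (1737 + 3017169 - 5347272/46055) = -1302 + 139030368558/46055 = 138970404948/46055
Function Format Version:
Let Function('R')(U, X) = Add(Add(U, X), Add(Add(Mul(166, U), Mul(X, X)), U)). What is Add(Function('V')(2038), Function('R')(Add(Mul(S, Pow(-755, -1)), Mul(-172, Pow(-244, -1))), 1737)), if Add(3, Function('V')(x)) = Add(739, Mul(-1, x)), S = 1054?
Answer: Rational(138970404948, 46055) ≈ 3.0175e+6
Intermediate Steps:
Function('R')(U, X) = Add(X, Pow(X, 2), Mul(168, U)) (Function('R')(U, X) = Add(Add(U, X), Add(Add(Mul(166, U), Pow(X, 2)), U)) = Add(Add(U, X), Add(Add(Pow(X, 2), Mul(166, U)), U)) = Add(Add(U, X), Add(Pow(X, 2), Mul(167, U))) = Add(X, Pow(X, 2), Mul(168, U)))
Function('V')(x) = Add(736, Mul(-1, x)) (Function('V')(x) = Add(-3, Add(739, Mul(-1, x))) = Add(736, Mul(-1, x)))
Add(Function('V')(2038), Function('R')(Add(Mul(S, Pow(-755, -1)), Mul(-172, Pow(-244, -1))), 1737)) = Add(Add(736, Mul(-1, 2038)), Add(1737, Pow(1737, 2), Mul(168, Add(Mul(1054, Pow(-755, -1)), Mul(-172, Pow(-244, -1)))))) = Add(Add(736, -2038), Add(1737, 3017169, Mul(168, Add(Mul(1054, Rational(-1, 755)), Mul(-172, Rational(-1, 244)))))) = Add(-1302, Add(1737, 3017169, Mul(168, Add(Rational(-1054, 755), Rational(43, 61))))) = Add(-1302, Add(1737, 3017169, Mul(168, Rational(-31829, 46055)))) = Add(-1302, Add(1737, 3017169, Rational(-5347272, 46055))) = Add(-1302, Rational(139030368558, 46055)) = Rational(138970404948, 46055)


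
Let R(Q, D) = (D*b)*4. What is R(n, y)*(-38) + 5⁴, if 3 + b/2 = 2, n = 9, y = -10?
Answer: -2415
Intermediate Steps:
b = -2 (b = -6 + 2*2 = -6 + 4 = -2)
R(Q, D) = -8*D (R(Q, D) = (D*(-2))*4 = -2*D*4 = -8*D)
R(n, y)*(-38) + 5⁴ = -8*(-10)*(-38) + 5⁴ = 80*(-38) + 625 = -3040 + 625 = -2415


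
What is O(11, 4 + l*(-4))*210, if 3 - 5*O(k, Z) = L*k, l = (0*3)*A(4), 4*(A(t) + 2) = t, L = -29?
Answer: 13524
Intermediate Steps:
A(t) = -2 + t/4
l = 0 (l = (0*3)*(-2 + (¼)*4) = 0*(-2 + 1) = 0*(-1) = 0)
O(k, Z) = ⅗ + 29*k/5 (O(k, Z) = ⅗ - (-29)*k/5 = ⅗ + 29*k/5)
O(11, 4 + l*(-4))*210 = (⅗ + (29/5)*11)*210 = (⅗ + 319/5)*210 = (322/5)*210 = 13524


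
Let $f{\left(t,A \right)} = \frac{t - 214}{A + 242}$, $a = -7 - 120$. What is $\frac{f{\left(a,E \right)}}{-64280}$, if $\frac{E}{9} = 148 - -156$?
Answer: $\frac{341}{191425840} \approx 1.7814 \cdot 10^{-6}$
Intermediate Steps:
$E = 2736$ ($E = 9 \left(148 - -156\right) = 9 \left(148 + 156\right) = 9 \cdot 304 = 2736$)
$a = -127$ ($a = -7 - 120 = -127$)
$f{\left(t,A \right)} = \frac{-214 + t}{242 + A}$
$\frac{f{\left(a,E \right)}}{-64280} = \frac{\frac{1}{242 + 2736} \left(-214 - 127\right)}{-64280} = \frac{1}{2978} \left(-341\right) \left(- \frac{1}{64280}\right) = \left(- \frac{341}{2978}\right) \left(- \frac{1}{64280}\right) = \frac{341}{191425840}$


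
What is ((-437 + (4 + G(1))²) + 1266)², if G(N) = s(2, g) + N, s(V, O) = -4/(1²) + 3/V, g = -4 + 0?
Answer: 11162281/16 ≈ 6.9764e+5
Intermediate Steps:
g = -4
s(V, O) = -4 + 3/V (s(V, O) = -4/1 + 3/V = -4*1 + 3/V = -4 + 3/V)
G(N) = -5/2 + N (G(N) = (-4 + 3/2) + N = -5/2 + N)
((-437 + (4 + G(1))²) + 1266)² = ((-437 + (4 + (-5/2 + 1))²) + 1266)² = ((-437 + (4 - 3/2)²) + 1266)² = ((-437 + (5/2)²) + 1266)² = ((-437 + 25/4) + 1266)² = (-1723/4 + 1266)² = (3341/4)² = 11162281/16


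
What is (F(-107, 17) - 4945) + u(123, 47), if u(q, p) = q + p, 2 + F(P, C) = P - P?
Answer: -4777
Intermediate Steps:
F(P, C) = -2 (F(P, C) = -2 + (P - P) = -2 + 0 = -2)
u(q, p) = p + q
(F(-107, 17) - 4945) + u(123, 47) = (-2 - 4945) + (47 + 123) = -4947 + 170 = -4777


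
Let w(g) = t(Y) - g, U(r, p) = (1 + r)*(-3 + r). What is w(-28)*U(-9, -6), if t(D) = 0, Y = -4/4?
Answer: 2688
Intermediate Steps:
Y = -1 (Y = -4*¼ = -1)
w(g) = -g (w(g) = 0 - g = -g)
w(-28)*U(-9, -6) = (-1*(-28))*(-3 + (-9)² - 2*(-9)) = 28*(-3 + 81 + 18) = 28*96 = 2688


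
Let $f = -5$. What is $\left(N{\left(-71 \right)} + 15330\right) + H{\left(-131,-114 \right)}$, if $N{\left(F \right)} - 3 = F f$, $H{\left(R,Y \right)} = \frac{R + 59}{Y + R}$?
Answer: $\frac{3843632}{245} \approx 15688.0$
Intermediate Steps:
$H{\left(R,Y \right)} = \frac{59 + R}{R + Y}$
$N{\left(F \right)} = 3 - 5 F$ ($N{\left(F \right)} = 3 + F \left(-5\right) = 3 - 5 F$)
$\left(N{\left(-71 \right)} + 15330\right) + H{\left(-131,-114 \right)} = \left(\left(3 - -355\right) + 15330\right) + \frac{59 - 131}{-131 - 114} = \left(\left(3 + 355\right) + 15330\right) + \frac{1}{-245} \left(-72\right) = \left(358 + 15330\right) - - \frac{72}{245} = 15688 + \frac{72}{245} = \frac{3843632}{245}$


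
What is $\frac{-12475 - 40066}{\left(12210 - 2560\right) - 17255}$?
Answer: $\frac{52541}{7605} \approx 6.9087$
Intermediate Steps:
$\frac{-12475 - 40066}{\left(12210 - 2560\right) - 17255} = - \frac{52541}{9650 - 17255} = - \frac{52541}{-7605} = \left(-52541\right) \left(- \frac{1}{7605}\right) = \frac{52541}{7605}$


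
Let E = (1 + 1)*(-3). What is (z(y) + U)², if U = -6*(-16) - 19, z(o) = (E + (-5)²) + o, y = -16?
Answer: 6400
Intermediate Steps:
E = -6 (E = 2*(-3) = -6)
z(o) = 19 + o (z(o) = (-6 + (-5)²) + o = (-6 + 25) + o = 19 + o)
U = 77 (U = 96 - 19 = 77)
(z(y) + U)² = ((19 - 16) + 77)² = (3 + 77)² = 80² = 6400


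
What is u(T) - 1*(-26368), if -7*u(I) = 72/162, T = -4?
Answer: 1661180/63 ≈ 26368.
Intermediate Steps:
u(I) = -4/63 (u(I) = -72/(7*162) = -⅐*4/9 = -4/63)
u(T) - 1*(-26368) = -4/63 - 1*(-26368) = -4/63 + 26368 = 1661180/63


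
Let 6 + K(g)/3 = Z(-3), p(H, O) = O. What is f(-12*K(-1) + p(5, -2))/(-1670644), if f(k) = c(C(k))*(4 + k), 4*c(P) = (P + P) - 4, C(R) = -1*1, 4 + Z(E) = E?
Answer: 705/1670644 ≈ 0.00042199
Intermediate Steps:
Z(E) = -4 + E
K(g) = -39 (K(g) = -18 + 3*(-4 - 3) = -18 + 3*(-7) = -18 - 21 = -39)
C(R) = -1
c(P) = -1 + P/2 (c(P) = ((P + P) - 4)/4 = (2*P - 4)/4 = (-4 + 2*P)/4 = -1 + P/2)
f(k) = -6 - 3*k/2 (f(k) = (-1 + (1/2)*(-1))*(4 + k) = (-1 - 1/2)*(4 + k) = -3*(4 + k)/2 = -6 - 3*k/2)
f(-12*K(-1) + p(5, -2))/(-1670644) = (-6 - 3*(-12*(-39) - 2)/2)/(-1670644) = (-6 - 3*(468 - 2)/2)*(-1/1670644) = (-6 - 3/2*466)*(-1/1670644) = (-6 - 699)*(-1/1670644) = -705*(-1/1670644) = 705/1670644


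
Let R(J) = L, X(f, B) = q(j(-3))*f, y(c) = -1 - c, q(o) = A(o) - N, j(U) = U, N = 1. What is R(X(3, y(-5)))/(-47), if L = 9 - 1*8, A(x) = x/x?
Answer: -1/47 ≈ -0.021277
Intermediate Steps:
A(x) = 1
q(o) = 0 (q(o) = 1 - 1*1 = 1 - 1 = 0)
L = 1 (L = 9 - 8 = 1)
X(f, B) = 0 (X(f, B) = 0*f = 0)
R(J) = 1
R(X(3, y(-5)))/(-47) = 1/(-47) = 1*(-1/47) = -1/47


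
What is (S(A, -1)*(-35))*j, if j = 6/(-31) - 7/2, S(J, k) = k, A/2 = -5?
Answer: -8015/62 ≈ -129.27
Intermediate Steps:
A = -10 (A = 2*(-5) = -10)
j = -229/62 (j = 6*(-1/31) - 7*½ = -6/31 - 7/2 = -229/62 ≈ -3.6936)
(S(A, -1)*(-35))*j = -1*(-35)*(-229/62) = 35*(-229/62) = -8015/62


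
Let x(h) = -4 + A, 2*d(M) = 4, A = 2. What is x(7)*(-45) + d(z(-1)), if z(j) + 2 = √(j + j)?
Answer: 92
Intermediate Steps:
z(j) = -2 + √2*√j (z(j) = -2 + √(j + j) = -2 + √(2*j) = -2 + √2*√j)
d(M) = 2 (d(M) = (½)*4 = 2)
x(h) = -2 (x(h) = -4 + 2 = -2)
x(7)*(-45) + d(z(-1)) = -2*(-45) + 2 = 90 + 2 = 92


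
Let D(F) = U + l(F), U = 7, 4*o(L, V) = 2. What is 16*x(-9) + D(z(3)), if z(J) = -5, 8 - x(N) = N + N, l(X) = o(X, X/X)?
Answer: 847/2 ≈ 423.50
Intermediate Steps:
o(L, V) = ½ (o(L, V) = (¼)*2 = ½)
l(X) = ½
x(N) = 8 - 2*N (x(N) = 8 - (N + N) = 8 - 2*N)
D(F) = 15/2 (D(F) = 7 + ½ = 15/2)
16*x(-9) + D(z(3)) = 16*(8 - 2*(-9)) + 15/2 = 16*(8 + 18) + 15/2 = 16*26 + 15/2 = 416 + 15/2 = 847/2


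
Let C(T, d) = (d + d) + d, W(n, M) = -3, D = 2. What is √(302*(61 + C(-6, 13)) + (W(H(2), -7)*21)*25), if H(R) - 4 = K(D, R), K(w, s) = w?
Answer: 5*√1145 ≈ 169.19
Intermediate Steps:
H(R) = 6 (H(R) = 4 + 2 = 6)
C(T, d) = 3*d (C(T, d) = 2*d + d = 3*d)
√(302*(61 + C(-6, 13)) + (W(H(2), -7)*21)*25) = √(302*(61 + 3*13) - 3*21*25) = √(302*(61 + 39) - 63*25) = √(302*100 - 1575) = √(30200 - 1575) = √28625 = 5*√1145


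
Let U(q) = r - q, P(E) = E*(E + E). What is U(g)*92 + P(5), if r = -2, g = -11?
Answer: 878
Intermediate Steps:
P(E) = 2*E² (P(E) = E*(2*E) = 2*E²)
U(q) = -2 - q
U(g)*92 + P(5) = (-2 - 1*(-11))*92 + 2*5² = (-2 + 11)*92 + 2*25 = 9*92 + 50 = 828 + 50 = 878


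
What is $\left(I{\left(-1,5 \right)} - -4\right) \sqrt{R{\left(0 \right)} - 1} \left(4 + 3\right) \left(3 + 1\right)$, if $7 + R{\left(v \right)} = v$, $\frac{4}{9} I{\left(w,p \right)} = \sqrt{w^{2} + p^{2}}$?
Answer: $i \sqrt{2} \left(224 + 126 \sqrt{26}\right) \approx 1225.4 i$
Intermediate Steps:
$I{\left(w,p \right)} = \frac{9 \sqrt{p^{2} + w^{2}}}{4}$ ($I{\left(w,p \right)} = \frac{9 \sqrt{w^{2} + p^{2}}}{4} = \frac{9 \sqrt{p^{2} + w^{2}}}{4}$)
$R{\left(v \right)} = -7 + v$
$\left(I{\left(-1,5 \right)} - -4\right) \sqrt{R{\left(0 \right)} - 1} \left(4 + 3\right) \left(3 + 1\right) = \left(\frac{9 \sqrt{5^{2} + \left(-1\right)^{2}}}{4} - -4\right) \sqrt{\left(-7 + 0\right) - 1} \left(4 + 3\right) \left(3 + 1\right) = \left(\frac{9 \sqrt{25 + 1}}{4} + 4\right) \sqrt{-7 - 1} \cdot 7 \cdot 4 = \left(\frac{9 \sqrt{26}}{4} + 4\right) \sqrt{-8} \cdot 28 = \left(4 + \frac{9 \sqrt{26}}{4}\right) 2 i \sqrt{2} \cdot 28 = 2 i \sqrt{2} \left(4 + \frac{9 \sqrt{26}}{4}\right) 28 = 56 i \sqrt{2} \left(4 + \frac{9 \sqrt{26}}{4}\right)$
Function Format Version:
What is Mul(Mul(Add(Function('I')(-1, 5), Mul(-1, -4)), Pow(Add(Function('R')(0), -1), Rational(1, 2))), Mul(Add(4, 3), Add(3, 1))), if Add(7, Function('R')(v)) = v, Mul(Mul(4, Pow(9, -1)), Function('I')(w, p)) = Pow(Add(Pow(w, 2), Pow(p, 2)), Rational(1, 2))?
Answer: Mul(I, Pow(2, Rational(1, 2)), Add(224, Mul(126, Pow(26, Rational(1, 2))))) ≈ Mul(1225.4, I)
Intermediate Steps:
Function('I')(w, p) = Mul(Rational(9, 4), Pow(Add(Pow(p, 2), Pow(w, 2)), Rational(1, 2))) (Function('I')(w, p) = Mul(Rational(9, 4), Pow(Add(Pow(w, 2), Pow(p, 2)), Rational(1, 2))) = Mul(Rational(9, 4), Pow(Add(Pow(p, 2), Pow(w, 2)), Rational(1, 2))))
Function('R')(v) = Add(-7, v)
Mul(Mul(Add(Function('I')(-1, 5), Mul(-1, -4)), Pow(Add(Function('R')(0), -1), Rational(1, 2))), Mul(Add(4, 3), Add(3, 1))) = Mul(Mul(Add(Mul(Rational(9, 4), Pow(Add(Pow(5, 2), Pow(-1, 2)), Rational(1, 2))), Mul(-1, -4)), Pow(Add(Add(-7, 0), -1), Rational(1, 2))), Mul(Add(4, 3), Add(3, 1))) = Mul(Mul(Add(Mul(Rational(9, 4), Pow(Add(25, 1), Rational(1, 2))), 4), Pow(Add(-7, -1), Rational(1, 2))), Mul(7, 4)) = Mul(Mul(Add(Mul(Rational(9, 4), Pow(26, Rational(1, 2))), 4), Pow(-8, Rational(1, 2))), 28) = Mul(Mul(Add(4, Mul(Rational(9, 4), Pow(26, Rational(1, 2)))), Mul(2, I, Pow(2, Rational(1, 2)))), 28) = Mul(Mul(2, I, Pow(2, Rational(1, 2)), Add(4, Mul(Rational(9, 4), Pow(26, Rational(1, 2))))), 28) = Mul(56, I, Pow(2, Rational(1, 2)), Add(4, Mul(Rational(9, 4), Pow(26, Rational(1, 2)))))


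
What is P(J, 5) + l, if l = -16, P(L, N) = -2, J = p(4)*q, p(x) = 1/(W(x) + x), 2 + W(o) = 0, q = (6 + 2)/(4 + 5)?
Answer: -18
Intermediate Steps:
q = 8/9 ≈ 0.88889
W(o) = -2 (W(o) = -2 + 0 = -2)
p(x) = 1/(-2 + x)
J = 4/9 (J = (8/9)/(-2 + 4) = (8/9)/2 = (½)*(8/9) = 4/9 ≈ 0.44444)
P(J, 5) + l = -2 - 16 = -18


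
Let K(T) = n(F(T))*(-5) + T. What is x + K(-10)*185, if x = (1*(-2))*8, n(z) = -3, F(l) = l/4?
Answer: 909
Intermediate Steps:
F(l) = l/4 (F(l) = l*(1/4) = l/4)
K(T) = 15 + T (K(T) = -3*(-5) + T = 15 + T)
x = -16 (x = -2*8 = -16)
x + K(-10)*185 = -16 + (15 - 10)*185 = -16 + 5*185 = -16 + 925 = 909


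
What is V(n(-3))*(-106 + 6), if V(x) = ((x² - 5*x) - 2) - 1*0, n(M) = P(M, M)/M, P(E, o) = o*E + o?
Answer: -1200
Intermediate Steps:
P(E, o) = o + E*o (P(E, o) = E*o + o = o + E*o)
n(M) = 1 + M (n(M) = (M*(1 + M))/M = 1 + M)
V(x) = -2 + x² - 5*x (V(x) = (-2 + x² - 5*x) + 0 = -2 + x² - 5*x)
V(n(-3))*(-106 + 6) = (-2 + (1 - 3)² - 5*(1 - 3))*(-106 + 6) = (-2 + (-2)² - 5*(-2))*(-100) = (-2 + 4 + 10)*(-100) = 12*(-100) = -1200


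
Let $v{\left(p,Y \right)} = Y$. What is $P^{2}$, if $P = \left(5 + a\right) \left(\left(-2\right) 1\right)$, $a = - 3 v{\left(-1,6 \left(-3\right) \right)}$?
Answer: $13924$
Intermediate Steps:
$a = 54$ ($a = - 3 \cdot 6 \left(-3\right) = \left(-3\right) \left(-18\right) = 54$)
$P = -118$ ($P = \left(5 + 54\right) \left(\left(-2\right) 1\right) = 59 \left(-2\right) = -118$)
$P^{2} = \left(-118\right)^{2} = 13924$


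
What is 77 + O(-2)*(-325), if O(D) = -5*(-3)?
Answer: -4798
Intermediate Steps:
O(D) = 15
77 + O(-2)*(-325) = 77 + 15*(-325) = 77 - 4875 = -4798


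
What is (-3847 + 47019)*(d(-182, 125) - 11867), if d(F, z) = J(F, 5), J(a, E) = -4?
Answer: -512494812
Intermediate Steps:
d(F, z) = -4
(-3847 + 47019)*(d(-182, 125) - 11867) = (-3847 + 47019)*(-4 - 11867) = 43172*(-11871) = -512494812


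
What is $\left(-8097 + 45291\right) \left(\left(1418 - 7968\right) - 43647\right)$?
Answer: $-1867027218$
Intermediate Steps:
$\left(-8097 + 45291\right) \left(\left(1418 - 7968\right) - 43647\right) = 37194 \left(-6550 - 43647\right) = 37194 \left(-50197\right) = -1867027218$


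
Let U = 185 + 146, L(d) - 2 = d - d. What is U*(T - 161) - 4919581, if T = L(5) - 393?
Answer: -5102293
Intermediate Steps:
L(d) = 2 (L(d) = 2 + (d - d) = 2 + 0 = 2)
T = -391 (T = 2 - 393 = -391)
U = 331
U*(T - 161) - 4919581 = 331*(-391 - 161) - 4919581 = 331*(-552) - 4919581 = -182712 - 4919581 = -5102293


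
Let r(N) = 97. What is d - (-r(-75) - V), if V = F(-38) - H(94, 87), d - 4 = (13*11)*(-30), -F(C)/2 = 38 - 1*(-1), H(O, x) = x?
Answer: -4354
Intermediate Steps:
F(C) = -78 (F(C) = -2*(38 - 1*(-1)) = -2*(38 + 1) = -2*39 = -78)
d = -4286 (d = 4 + (13*11)*(-30) = 4 + 143*(-30) = 4 - 4290 = -4286)
V = -165 (V = -78 - 1*87 = -78 - 87 = -165)
d - (-r(-75) - V) = -4286 - (-1*97 - 1*(-165)) = -4286 - (-97 + 165) = -4286 - 1*68 = -4286 - 68 = -4354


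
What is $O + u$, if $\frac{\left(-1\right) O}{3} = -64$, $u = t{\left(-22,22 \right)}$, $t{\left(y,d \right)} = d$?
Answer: $214$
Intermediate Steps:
$u = 22$
$O = 192$ ($O = \left(-3\right) \left(-64\right) = 192$)
$O + u = 192 + 22 = 214$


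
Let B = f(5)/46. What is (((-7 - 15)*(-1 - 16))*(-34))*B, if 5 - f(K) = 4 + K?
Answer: 25432/23 ≈ 1105.7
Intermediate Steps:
f(K) = 1 - K (f(K) = 5 - (4 + K) = 5 + (-4 - K) = 1 - K)
B = -2/23 (B = (1 - 1*5)/46 = (1 - 5)*(1/46) = -4*1/46 = -2/23 ≈ -0.086957)
(((-7 - 15)*(-1 - 16))*(-34))*B = (((-7 - 15)*(-1 - 16))*(-34))*(-2/23) = (-22*(-17)*(-34))*(-2/23) = (374*(-34))*(-2/23) = -12716*(-2/23) = 25432/23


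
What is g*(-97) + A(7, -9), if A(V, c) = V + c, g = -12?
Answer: 1162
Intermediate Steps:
g*(-97) + A(7, -9) = -12*(-97) + (7 - 9) = 1164 - 2 = 1162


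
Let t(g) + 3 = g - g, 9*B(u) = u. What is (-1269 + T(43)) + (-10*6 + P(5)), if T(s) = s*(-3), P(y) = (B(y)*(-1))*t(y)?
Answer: -4369/3 ≈ -1456.3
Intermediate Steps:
B(u) = u/9
t(g) = -3 (t(g) = -3 + (g - g) = -3 + 0 = -3)
P(y) = y/3 (P(y) = ((y/9)*(-1))*(-3) = -y/9*(-3) = y/3)
T(s) = -3*s
(-1269 + T(43)) + (-10*6 + P(5)) = (-1269 - 3*43) + (-10*6 + (⅓)*5) = (-1269 - 129) + (-60 + 5/3) = -1398 - 175/3 = -4369/3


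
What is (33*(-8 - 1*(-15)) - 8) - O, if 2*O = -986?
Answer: 716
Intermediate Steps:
O = -493 (O = (½)*(-986) = -493)
(33*(-8 - 1*(-15)) - 8) - O = (33*(-8 - 1*(-15)) - 8) - 1*(-493) = (33*(-8 + 15) - 8) + 493 = (33*7 - 8) + 493 = (231 - 8) + 493 = 223 + 493 = 716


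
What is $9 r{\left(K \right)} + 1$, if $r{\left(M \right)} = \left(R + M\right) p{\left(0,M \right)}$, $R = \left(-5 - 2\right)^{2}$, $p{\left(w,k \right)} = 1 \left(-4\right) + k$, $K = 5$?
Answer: $487$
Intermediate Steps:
$p{\left(w,k \right)} = -4 + k$
$R = 49$ ($R = \left(-7\right)^{2} = 49$)
$r{\left(M \right)} = \left(-4 + M\right) \left(49 + M\right)$ ($r{\left(M \right)} = \left(49 + M\right) \left(-4 + M\right) = \left(-4 + M\right) \left(49 + M\right)$)
$9 r{\left(K \right)} + 1 = 9 \left(-4 + 5\right) \left(49 + 5\right) + 1 = 9 \cdot 1 \cdot 54 + 1 = 9 \cdot 54 + 1 = 486 + 1 = 487$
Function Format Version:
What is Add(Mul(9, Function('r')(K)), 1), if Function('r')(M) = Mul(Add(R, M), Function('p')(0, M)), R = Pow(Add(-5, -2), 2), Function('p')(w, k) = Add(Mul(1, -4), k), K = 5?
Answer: 487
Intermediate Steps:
Function('p')(w, k) = Add(-4, k)
R = 49 (R = Pow(-7, 2) = 49)
Function('r')(M) = Mul(Add(-4, M), Add(49, M)) (Function('r')(M) = Mul(Add(49, M), Add(-4, M)) = Mul(Add(-4, M), Add(49, M)))
Add(Mul(9, Function('r')(K)), 1) = Add(Mul(9, Mul(Add(-4, 5), Add(49, 5))), 1) = Add(Mul(9, Mul(1, 54)), 1) = Add(Mul(9, 54), 1) = Add(486, 1) = 487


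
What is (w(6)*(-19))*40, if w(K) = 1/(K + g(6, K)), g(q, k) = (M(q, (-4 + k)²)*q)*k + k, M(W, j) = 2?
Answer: -190/21 ≈ -9.0476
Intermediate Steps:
g(q, k) = k + 2*k*q (g(q, k) = (2*q)*k + k = 2*k*q + k = k + 2*k*q)
w(K) = 1/(14*K) (w(K) = 1/(K + K*(1 + 2*6)) = 1/(K + K*(1 + 12)) = 1/(K + K*13) = 1/(K + 13*K) = 1/(14*K))
(w(6)*(-19))*40 = (((1/14)/6)*(-19))*40 = (((1/14)*(⅙))*(-19))*40 = ((1/84)*(-19))*40 = -19/84*40 = -190/21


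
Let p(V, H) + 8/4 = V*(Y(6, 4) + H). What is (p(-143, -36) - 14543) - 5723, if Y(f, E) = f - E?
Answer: -15406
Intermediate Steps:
p(V, H) = -2 + V*(2 + H) (p(V, H) = -2 + V*((6 - 1*4) + H) = -2 + V*((6 - 4) + H) = -2 + V*(2 + H))
(p(-143, -36) - 14543) - 5723 = ((-2 + 2*(-143) - 36*(-143)) - 14543) - 5723 = ((-2 - 286 + 5148) - 14543) - 5723 = (4860 - 14543) - 5723 = -9683 - 5723 = -15406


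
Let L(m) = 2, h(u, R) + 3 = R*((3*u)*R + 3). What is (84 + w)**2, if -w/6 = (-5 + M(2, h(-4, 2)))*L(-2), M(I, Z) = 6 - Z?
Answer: 219024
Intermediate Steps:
h(u, R) = -3 + R*(3 + 3*R*u) (h(u, R) = -3 + R*((3*u)*R + 3) = -3 + R*(3*R*u + 3) = -3 + R*(3 + 3*R*u))
w = -552 (w = -6*(-5 + (6 - (-3 + 3*2 + 3*(-4)*2**2)))*2 = -6*(-5 + (6 - (-3 + 6 + 3*(-4)*4)))*2 = -6*(-5 + (6 - (-3 + 6 - 48)))*2 = -6*(-5 + (6 - 1*(-45)))*2 = -6*(-5 + (6 + 45))*2 = -6*(-5 + 51)*2 = -276*2 = -6*92 = -552)
(84 + w)**2 = (84 - 552)**2 = (-468)**2 = 219024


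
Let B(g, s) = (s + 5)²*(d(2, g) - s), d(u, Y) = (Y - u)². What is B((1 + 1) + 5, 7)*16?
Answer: 41472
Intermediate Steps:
B(g, s) = (5 + s)²*((-2 + g)² - s) (B(g, s) = (s + 5)²*((g - 1*2)² - s) = (5 + s)²*((g - 2)² - s) = (5 + s)²*((-2 + g)² - s))
B((1 + 1) + 5, 7)*16 = ((5 + 7)²*((-2 + ((1 + 1) + 5))² - 1*7))*16 = (12²*((-2 + (2 + 5))² - 7))*16 = (144*((-2 + 7)² - 7))*16 = (144*(5² - 7))*16 = (144*(25 - 7))*16 = (144*18)*16 = 2592*16 = 41472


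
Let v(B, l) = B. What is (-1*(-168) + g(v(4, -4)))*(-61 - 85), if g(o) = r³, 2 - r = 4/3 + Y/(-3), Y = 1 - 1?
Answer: -663424/27 ≈ -24571.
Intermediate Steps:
Y = 0
r = ⅔ (r = 2 - (4/3 + 0/(-3)) = 2 - (4*(⅓) + 0*(-⅓)) = 2 - (4/3 + 0) = 2 - 1*4/3 = 2 - 4/3 = ⅔ ≈ 0.66667)
g(o) = 8/27 (g(o) = (⅔)³ = 8/27)
(-1*(-168) + g(v(4, -4)))*(-61 - 85) = (-1*(-168) + 8/27)*(-61 - 85) = (168 + 8/27)*(-146) = (4544/27)*(-146) = -663424/27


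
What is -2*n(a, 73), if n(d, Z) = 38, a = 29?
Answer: -76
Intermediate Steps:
-2*n(a, 73) = -2*38 = -76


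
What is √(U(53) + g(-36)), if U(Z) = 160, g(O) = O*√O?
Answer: 2*√(40 - 54*I) ≈ 14.642 - 7.3758*I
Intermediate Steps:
g(O) = O^(3/2)
√(U(53) + g(-36)) = √(160 + (-36)^(3/2)) = √(160 - 216*I)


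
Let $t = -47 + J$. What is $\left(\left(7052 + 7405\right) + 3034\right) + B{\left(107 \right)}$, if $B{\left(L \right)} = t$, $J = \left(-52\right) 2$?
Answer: $17340$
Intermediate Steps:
$J = -104$
$t = -151$ ($t = -47 - 104 = -151$)
$B{\left(L \right)} = -151$
$\left(\left(7052 + 7405\right) + 3034\right) + B{\left(107 \right)} = \left(\left(7052 + 7405\right) + 3034\right) - 151 = \left(14457 + 3034\right) - 151 = 17491 - 151 = 17340$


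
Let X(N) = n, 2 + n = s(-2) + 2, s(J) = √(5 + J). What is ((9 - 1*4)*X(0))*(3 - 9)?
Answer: -30*√3 ≈ -51.962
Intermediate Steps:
n = √3 (n = -2 + (√(5 - 2) + 2) = -2 + (√3 + 2) = -2 + (2 + √3) = √3 ≈ 1.7320)
X(N) = √3
((9 - 1*4)*X(0))*(3 - 9) = ((9 - 1*4)*√3)*(3 - 9) = ((9 - 4)*√3)*(-6) = (5*√3)*(-6) = -30*√3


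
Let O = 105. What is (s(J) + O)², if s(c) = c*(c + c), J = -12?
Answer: 154449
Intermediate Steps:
s(c) = 2*c² (s(c) = c*(2*c) = 2*c²)
(s(J) + O)² = (2*(-12)² + 105)² = (2*144 + 105)² = (288 + 105)² = 393² = 154449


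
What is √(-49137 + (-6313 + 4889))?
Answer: I*√50561 ≈ 224.86*I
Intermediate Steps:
√(-49137 + (-6313 + 4889)) = √(-49137 - 1424) = √(-50561) = I*√50561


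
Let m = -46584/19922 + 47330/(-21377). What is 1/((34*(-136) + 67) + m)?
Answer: -212936297/971320072643 ≈ -0.00021922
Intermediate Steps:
m = -969367214/212936297 (m = -46584*1/19922 + 47330*(-1/21377) = -23292/9961 - 47330/21377 = -969367214/212936297 ≈ -4.5524)
1/((34*(-136) + 67) + m) = 1/((34*(-136) + 67) - 969367214/212936297) = 1/((-4624 + 67) - 969367214/212936297) = 1/(-4557 - 969367214/212936297) = 1/(-971320072643/212936297) = -212936297/971320072643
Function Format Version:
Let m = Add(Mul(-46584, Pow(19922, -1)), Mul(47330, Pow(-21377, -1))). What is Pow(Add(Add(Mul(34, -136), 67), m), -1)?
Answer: Rational(-212936297, 971320072643) ≈ -0.00021922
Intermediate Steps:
m = Rational(-969367214, 212936297) (m = Add(Mul(-46584, Rational(1, 19922)), Mul(47330, Rational(-1, 21377))) = Add(Rational(-23292, 9961), Rational(-47330, 21377)) = Rational(-969367214, 212936297) ≈ -4.5524)
Pow(Add(Add(Mul(34, -136), 67), m), -1) = Pow(Add(Add(Mul(34, -136), 67), Rational(-969367214, 212936297)), -1) = Pow(Add(Add(-4624, 67), Rational(-969367214, 212936297)), -1) = Pow(Add(-4557, Rational(-969367214, 212936297)), -1) = Pow(Rational(-971320072643, 212936297), -1) = Rational(-212936297, 971320072643)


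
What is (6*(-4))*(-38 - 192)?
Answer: 5520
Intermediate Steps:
(6*(-4))*(-38 - 192) = -24*(-230) = 5520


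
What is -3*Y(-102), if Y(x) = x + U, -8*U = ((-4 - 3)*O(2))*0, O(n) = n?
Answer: 306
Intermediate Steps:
U = 0 (U = -(-4 - 3)*2*0/8 = -(-7*2)*0/8 = -(-7)*0/4 = -⅛*0 = 0)
Y(x) = x (Y(x) = x + 0 = x)
-3*Y(-102) = -3*(-102) = 306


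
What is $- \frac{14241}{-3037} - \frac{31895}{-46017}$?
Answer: $\frac{752193212}{139753629} \approx 5.3823$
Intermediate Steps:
$- \frac{14241}{-3037} - \frac{31895}{-46017} = \left(-14241\right) \left(- \frac{1}{3037}\right) - - \frac{31895}{46017} = \frac{14241}{3037} + \frac{31895}{46017} = \frac{752193212}{139753629}$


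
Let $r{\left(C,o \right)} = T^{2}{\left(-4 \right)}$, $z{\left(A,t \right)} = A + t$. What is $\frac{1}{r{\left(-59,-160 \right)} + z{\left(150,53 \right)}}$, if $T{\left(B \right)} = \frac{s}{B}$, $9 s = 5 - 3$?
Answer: $\frac{324}{65773} \approx 0.004926$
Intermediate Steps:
$s = \frac{2}{9}$ ($s = \frac{5 - 3}{9} = \frac{1}{9} \cdot 2 = \frac{2}{9} \approx 0.22222$)
$T{\left(B \right)} = \frac{2}{9 B}$
$r{\left(C,o \right)} = \frac{1}{324}$ ($r{\left(C,o \right)} = \left(\frac{2}{9 \left(-4\right)}\right)^{2} = \left(\frac{2}{9} \left(- \frac{1}{4}\right)\right)^{2} = \left(- \frac{1}{18}\right)^{2} = \frac{1}{324}$)
$\frac{1}{r{\left(-59,-160 \right)} + z{\left(150,53 \right)}} = \frac{1}{\frac{1}{324} + \left(150 + 53\right)} = \frac{1}{\frac{1}{324} + 203} = \frac{1}{\frac{65773}{324}} = \frac{324}{65773}$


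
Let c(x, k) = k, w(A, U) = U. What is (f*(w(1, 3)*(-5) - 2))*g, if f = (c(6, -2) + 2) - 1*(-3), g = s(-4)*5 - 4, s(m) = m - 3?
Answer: 1989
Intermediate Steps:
s(m) = -3 + m
g = -39 (g = (-3 - 4)*5 - 4 = -7*5 - 4 = -35 - 4 = -39)
f = 3 (f = (-2 + 2) - 1*(-3) = 0 + 3 = 3)
(f*(w(1, 3)*(-5) - 2))*g = (3*(3*(-5) - 2))*(-39) = (3*(-15 - 2))*(-39) = (3*(-17))*(-39) = -51*(-39) = 1989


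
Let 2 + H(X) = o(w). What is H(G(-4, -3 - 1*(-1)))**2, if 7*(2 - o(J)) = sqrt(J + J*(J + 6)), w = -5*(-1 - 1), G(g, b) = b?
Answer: 170/49 ≈ 3.4694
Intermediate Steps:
w = 10 (w = -5*(-2) = 10)
o(J) = 2 - sqrt(J + J*(6 + J))/7 (o(J) = 2 - sqrt(J + J*(J + 6))/7 = 2 - sqrt(J + J*(6 + J))/7)
H(X) = -sqrt(170)/7 (H(X) = -2 + (2 - sqrt(10)*sqrt(7 + 10)/7) = -2 + (2 - sqrt(170)/7) = -sqrt(170)/7)
H(G(-4, -3 - 1*(-1)))**2 = (-sqrt(170)/7)**2 = 170/49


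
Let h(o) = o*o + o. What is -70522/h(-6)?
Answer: -35261/15 ≈ -2350.7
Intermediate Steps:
h(o) = o + o² (h(o) = o² + o = o + o²)
-70522/h(-6) = -70522*(-1/(6*(1 - 6))) = -70522/((-6*(-5))) = -70522/30 = -70522*1/30 = -35261/15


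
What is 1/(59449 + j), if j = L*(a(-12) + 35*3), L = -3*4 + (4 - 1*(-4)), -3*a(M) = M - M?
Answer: 1/59029 ≈ 1.6941e-5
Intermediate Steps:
a(M) = 0 (a(M) = -(M - M)/3 = -⅓*0 = 0)
L = -4 (L = -12 + (4 + 4) = -12 + 8 = -4)
j = -420 (j = -4*(0 + 35*3) = -4*(0 + 105) = -4*105 = -420)
1/(59449 + j) = 1/(59449 - 420) = 1/59029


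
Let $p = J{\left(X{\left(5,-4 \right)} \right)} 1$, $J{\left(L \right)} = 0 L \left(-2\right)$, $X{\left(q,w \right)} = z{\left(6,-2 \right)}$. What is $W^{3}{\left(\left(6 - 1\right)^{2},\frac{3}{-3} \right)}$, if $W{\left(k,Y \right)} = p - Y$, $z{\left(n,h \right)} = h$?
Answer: $1$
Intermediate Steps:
$X{\left(q,w \right)} = -2$
$J{\left(L \right)} = 0$ ($J{\left(L \right)} = 0 \left(-2\right) = 0$)
$p = 0$ ($p = 0 \cdot 1 = 0$)
$W{\left(k,Y \right)} = - Y$ ($W{\left(k,Y \right)} = 0 - Y = - Y$)
$W^{3}{\left(\left(6 - 1\right)^{2},\frac{3}{-3} \right)} = \left(- \frac{3}{-3}\right)^{3} = \left(- \frac{3 \left(-1\right)}{3}\right)^{3} = \left(\left(-1\right) \left(-1\right)\right)^{3} = 1^{3} = 1$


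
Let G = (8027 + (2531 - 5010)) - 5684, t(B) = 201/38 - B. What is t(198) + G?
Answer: -12491/38 ≈ -328.71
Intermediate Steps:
t(B) = 201/38 - B (t(B) = 201*(1/38) - B = 201/38 - B)
G = -136 (G = (8027 - 2479) - 5684 = 5548 - 5684 = -136)
t(198) + G = (201/38 - 1*198) - 136 = (201/38 - 198) - 136 = -7323/38 - 136 = -12491/38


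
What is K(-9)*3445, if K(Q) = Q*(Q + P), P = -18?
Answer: 837135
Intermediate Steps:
K(Q) = Q*(-18 + Q) (K(Q) = Q*(Q - 18) = Q*(-18 + Q))
K(-9)*3445 = -9*(-18 - 9)*3445 = -9*(-27)*3445 = 243*3445 = 837135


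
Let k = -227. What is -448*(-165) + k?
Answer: 73693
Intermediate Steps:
-448*(-165) + k = -448*(-165) - 227 = 73920 - 227 = 73693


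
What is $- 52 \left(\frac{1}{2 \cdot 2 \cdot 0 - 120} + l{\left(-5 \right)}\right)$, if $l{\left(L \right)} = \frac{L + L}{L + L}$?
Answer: $- \frac{1547}{30} \approx -51.567$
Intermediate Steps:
$l{\left(L \right)} = 1$ ($l{\left(L \right)} = \frac{2 L}{2 L} = 2 L \frac{1}{2 L} = 1$)
$- 52 \left(\frac{1}{2 \cdot 2 \cdot 0 - 120} + l{\left(-5 \right)}\right) = - 52 \left(\frac{1}{2 \cdot 2 \cdot 0 - 120} + 1\right) = - 52 \left(\frac{1}{4 \cdot 0 - 120} + 1\right) = - 52 \left(\frac{1}{0 - 120} + 1\right) = - 52 \left(\frac{1}{-120} + 1\right) = - 52 \left(- \frac{1}{120} + 1\right) = \left(-52\right) \frac{119}{120} = - \frac{1547}{30}$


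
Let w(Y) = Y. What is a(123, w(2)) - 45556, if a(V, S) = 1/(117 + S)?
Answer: -5421163/119 ≈ -45556.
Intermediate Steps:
a(123, w(2)) - 45556 = 1/(117 + 2) - 45556 = 1/119 - 45556 = -5421163/119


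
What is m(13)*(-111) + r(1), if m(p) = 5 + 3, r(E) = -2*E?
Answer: -890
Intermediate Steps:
m(p) = 8
m(13)*(-111) + r(1) = 8*(-111) - 2*1 = -888 - 2 = -890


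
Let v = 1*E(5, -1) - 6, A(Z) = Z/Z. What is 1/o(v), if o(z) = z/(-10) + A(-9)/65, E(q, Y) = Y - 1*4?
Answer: 26/29 ≈ 0.89655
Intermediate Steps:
A(Z) = 1
E(q, Y) = -4 + Y (E(q, Y) = Y - 4 = -4 + Y)
v = -11 (v = 1*(-4 - 1) - 6 = 1*(-5) - 6 = -5 - 6 = -11)
o(z) = 1/65 - z/10 (o(z) = z/(-10) + 1/65 = z*(-1/10) + 1*(1/65) = -z/10 + 1/65 = 1/65 - z/10)
1/o(v) = 1/(1/65 - 1/10*(-11)) = 1/(1/65 + 11/10) = 1/(29/26) = 26/29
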